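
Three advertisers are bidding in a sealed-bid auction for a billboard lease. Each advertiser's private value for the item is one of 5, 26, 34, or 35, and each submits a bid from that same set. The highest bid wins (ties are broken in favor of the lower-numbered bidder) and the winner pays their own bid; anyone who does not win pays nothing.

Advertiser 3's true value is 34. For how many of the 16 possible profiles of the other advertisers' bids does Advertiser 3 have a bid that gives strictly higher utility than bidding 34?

1

Others bid (5, 5): truth gives 0; bid 26 gives 8 > 0. Violating.
Others bid (5, 26): truth gives 0; no alternative beats it.
Others bid (5, 34): truth gives 0; no alternative beats it.
(Checking all 16 profiles: 1 has a profitable deviation, 15 do not.)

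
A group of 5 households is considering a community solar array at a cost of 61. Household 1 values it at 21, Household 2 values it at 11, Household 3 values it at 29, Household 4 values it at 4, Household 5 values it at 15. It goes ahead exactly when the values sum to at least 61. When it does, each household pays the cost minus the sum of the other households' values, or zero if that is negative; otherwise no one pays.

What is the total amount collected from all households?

Total value 80 ≥ cost 61, so it is built.
Household 1: others sum to 59; max(0, 61 - 59) = 2.
Household 2: others sum to 69; max(0, 61 - 69) = 0.
Household 3: others sum to 51; max(0, 61 - 51) = 10.
Household 4: others sum to 76; max(0, 61 - 76) = 0.
Household 5: others sum to 65; max(0, 61 - 65) = 0.
Total collected = 2 + 0 + 10 + 0 + 0 = 12.

12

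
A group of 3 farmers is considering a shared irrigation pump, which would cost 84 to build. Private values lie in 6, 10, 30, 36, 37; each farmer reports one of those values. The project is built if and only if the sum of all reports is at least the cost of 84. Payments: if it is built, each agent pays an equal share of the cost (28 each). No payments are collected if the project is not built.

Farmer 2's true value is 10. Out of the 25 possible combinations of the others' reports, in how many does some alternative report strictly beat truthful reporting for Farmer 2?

Others report (37, 37): truth gives -18; report 6 gives 0 > -18. Violating.
Others report (6, 6): truth gives 0; no alternative beats it.
Others report (6, 10): truth gives 0; no alternative beats it.
(Checking all 25 profiles: 1 has a profitable deviation, 24 do not.)

1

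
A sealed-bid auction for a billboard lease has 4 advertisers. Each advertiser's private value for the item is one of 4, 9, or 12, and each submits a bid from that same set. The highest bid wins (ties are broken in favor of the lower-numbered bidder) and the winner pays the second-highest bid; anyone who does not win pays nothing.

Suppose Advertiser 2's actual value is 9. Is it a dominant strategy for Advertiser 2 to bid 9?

Yes

Check each profile of the others' bids and compare truth against every alternative bid.
Others bid (4, 4, 4): truth gives 5, best alternative gives 5.
Others bid (4, 4, 9): truth gives 0, best alternative gives 0.
Others bid (4, 4, 12): truth gives 0, best alternative gives 0.
Others bid (4, 9, 4): truth gives 0, best alternative gives 0.
Others bid (4, 9, 9): truth gives 0, best alternative gives 0.
Others bid (4, 9, 12): truth gives 0, best alternative gives 0.
(Remaining 21 profiles checked similarly; truth is weakly best in each.)
In every case the truthful bid is at least as good as any alternative, so it is a dominant strategy.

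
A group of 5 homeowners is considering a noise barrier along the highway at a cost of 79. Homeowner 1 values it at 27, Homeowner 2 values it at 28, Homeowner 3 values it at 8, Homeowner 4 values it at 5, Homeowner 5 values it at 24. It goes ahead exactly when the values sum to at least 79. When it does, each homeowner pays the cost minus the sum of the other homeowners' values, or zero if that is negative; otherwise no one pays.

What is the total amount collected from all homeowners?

Total value 92 ≥ cost 79, so it is built.
Homeowner 1: others sum to 65; max(0, 79 - 65) = 14.
Homeowner 2: others sum to 64; max(0, 79 - 64) = 15.
Homeowner 3: others sum to 84; max(0, 79 - 84) = 0.
Homeowner 4: others sum to 87; max(0, 79 - 87) = 0.
Homeowner 5: others sum to 68; max(0, 79 - 68) = 11.
Total collected = 14 + 15 + 0 + 0 + 11 = 40.

40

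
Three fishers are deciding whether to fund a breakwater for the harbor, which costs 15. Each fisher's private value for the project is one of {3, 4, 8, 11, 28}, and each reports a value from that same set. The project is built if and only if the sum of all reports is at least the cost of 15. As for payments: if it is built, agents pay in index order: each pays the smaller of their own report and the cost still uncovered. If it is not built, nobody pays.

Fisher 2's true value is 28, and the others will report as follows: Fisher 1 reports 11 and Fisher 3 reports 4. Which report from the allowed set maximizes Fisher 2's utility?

3

Report 3: project built, pays 3, utility 28 - 3 = 25.
Report 4: project built, pays 4, utility 28 - 4 = 24.
Report 8: project built, pays 4, utility 28 - 4 = 24.
Report 11: project built, pays 4, utility 28 - 4 = 24.
Report 28: project built, pays 4, utility 28 - 4 = 24.
The best choice is 3 with utility 25.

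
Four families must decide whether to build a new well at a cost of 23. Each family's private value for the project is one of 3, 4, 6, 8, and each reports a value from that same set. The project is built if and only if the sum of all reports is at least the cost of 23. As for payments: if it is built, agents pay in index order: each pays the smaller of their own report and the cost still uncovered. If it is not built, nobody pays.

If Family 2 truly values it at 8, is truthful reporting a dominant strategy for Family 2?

No

Consider the case where Family 1 reports 3, Family 3 reports 6 and Family 4 reports 8.
Truthful report 8: project built, pays 8, utility 8 - 8 = 0.
Report 6 instead: project built, pays 6, utility 8 - 6 = 2.
Since 2 > 0, reporting 6 is strictly better here, so truthful reporting is not dominant.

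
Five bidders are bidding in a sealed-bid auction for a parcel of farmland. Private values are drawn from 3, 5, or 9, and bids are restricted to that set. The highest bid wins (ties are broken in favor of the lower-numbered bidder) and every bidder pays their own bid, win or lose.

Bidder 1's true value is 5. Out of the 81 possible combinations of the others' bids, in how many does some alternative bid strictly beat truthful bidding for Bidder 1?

66

Others bid (3, 3, 3, 3): truth gives 0; bid 3 gives 2 > 0. Violating.
Others bid (3, 3, 3, 9): truth gives -5; bid 3 gives -3 > -5. Violating.
Others bid (3, 3, 5, 9): truth gives -5; bid 3 gives -3 > -5. Violating.
Others bid (3, 3, 9, 3): truth gives -5; bid 3 gives -3 > -5. Violating.
Others bid (3, 3, 3, 5): truth gives 0; no alternative beats it.
Others bid (3, 3, 5, 3): truth gives 0; no alternative beats it.
(Checking all 81 profiles: 66 have a profitable deviation, 15 do not.)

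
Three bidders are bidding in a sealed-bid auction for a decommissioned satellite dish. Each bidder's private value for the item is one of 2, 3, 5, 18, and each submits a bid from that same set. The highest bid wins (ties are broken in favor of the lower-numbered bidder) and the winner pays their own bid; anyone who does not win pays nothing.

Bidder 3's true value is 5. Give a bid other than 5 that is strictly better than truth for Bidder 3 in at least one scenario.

3

Suppose Bidder 1 bids 2 and Bidder 2 bids 2.
Bid 5: wins, pays 5, utility 5 - 5 = 0.
Bid 3: wins, pays 3, utility 5 - 3 = 2.
So bidding 3 beats truth here (2 > 0).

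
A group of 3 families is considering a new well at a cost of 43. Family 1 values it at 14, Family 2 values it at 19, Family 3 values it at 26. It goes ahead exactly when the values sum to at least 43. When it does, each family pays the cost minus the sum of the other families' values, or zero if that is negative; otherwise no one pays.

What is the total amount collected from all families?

13

Total value 59 ≥ cost 43, so it is built.
Family 1: others sum to 45; max(0, 43 - 45) = 0.
Family 2: others sum to 40; max(0, 43 - 40) = 3.
Family 3: others sum to 33; max(0, 43 - 33) = 10.
Total collected = 0 + 3 + 10 = 13.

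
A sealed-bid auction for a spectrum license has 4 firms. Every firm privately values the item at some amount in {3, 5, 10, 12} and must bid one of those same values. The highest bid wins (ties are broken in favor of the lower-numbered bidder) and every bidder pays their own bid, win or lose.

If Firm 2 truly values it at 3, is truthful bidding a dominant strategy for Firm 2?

Consider the case where Firm 1 bids 3, Firm 3 bids 3 and Firm 4 bids 3.
Truthful bid 3: loses but pays 3, utility -3.
Bid 5 instead: wins, pays 5, utility 3 - 5 = -2.
Since -2 > -3, bidding 5 is strictly better here, so truthful bidding is not dominant.

No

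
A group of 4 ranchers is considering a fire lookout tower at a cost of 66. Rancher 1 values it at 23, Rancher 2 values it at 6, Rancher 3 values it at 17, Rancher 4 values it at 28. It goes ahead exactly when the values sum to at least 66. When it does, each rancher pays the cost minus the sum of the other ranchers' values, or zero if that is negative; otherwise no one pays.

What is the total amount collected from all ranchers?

44

Total value 74 ≥ cost 66, so it is built.
Rancher 1: others sum to 51; max(0, 66 - 51) = 15.
Rancher 2: others sum to 68; max(0, 66 - 68) = 0.
Rancher 3: others sum to 57; max(0, 66 - 57) = 9.
Rancher 4: others sum to 46; max(0, 66 - 46) = 20.
Total collected = 15 + 0 + 9 + 20 = 44.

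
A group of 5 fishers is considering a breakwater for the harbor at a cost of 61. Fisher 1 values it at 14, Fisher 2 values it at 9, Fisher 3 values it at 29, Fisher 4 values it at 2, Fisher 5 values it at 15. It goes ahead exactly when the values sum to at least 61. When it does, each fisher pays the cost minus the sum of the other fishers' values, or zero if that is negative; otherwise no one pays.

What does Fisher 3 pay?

21

Total value 69 ≥ cost 61, so the project is built.
The other fishers' values sum to 40.
Cost minus that sum is 61 - 40 = 21.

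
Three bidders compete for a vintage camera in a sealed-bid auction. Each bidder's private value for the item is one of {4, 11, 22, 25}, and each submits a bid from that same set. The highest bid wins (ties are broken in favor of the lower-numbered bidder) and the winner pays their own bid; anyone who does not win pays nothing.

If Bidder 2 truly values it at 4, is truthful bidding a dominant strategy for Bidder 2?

Yes

Check each profile of the others' bids and compare truth against every alternative bid.
Others bid (4, 4): truth gives 0, best alternative gives -7.
Others bid (4, 11): truth gives 0, best alternative gives -7.
Others bid (4, 22): truth gives 0, best alternative gives 0.
Others bid (4, 25): truth gives 0, best alternative gives 0.
Others bid (11, 4): truth gives 0, best alternative gives 0.
Others bid (11, 11): truth gives 0, best alternative gives 0.
(Remaining 10 profiles checked similarly; truth is weakly best in each.)
In every case the truthful bid is at least as good as any alternative, so it is a dominant strategy.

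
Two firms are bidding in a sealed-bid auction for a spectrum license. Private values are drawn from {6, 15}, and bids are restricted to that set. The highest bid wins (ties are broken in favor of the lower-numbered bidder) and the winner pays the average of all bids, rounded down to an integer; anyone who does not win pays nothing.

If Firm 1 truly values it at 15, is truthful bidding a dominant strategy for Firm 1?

No

Consider the case where Firm 2 bids 6.
Truthful bid 15: wins, pays 10, utility 15 - 10 = 5.
Bid 6 instead: wins, pays 6, utility 15 - 6 = 9.
Since 9 > 5, bidding 6 is strictly better here, so truthful bidding is not dominant.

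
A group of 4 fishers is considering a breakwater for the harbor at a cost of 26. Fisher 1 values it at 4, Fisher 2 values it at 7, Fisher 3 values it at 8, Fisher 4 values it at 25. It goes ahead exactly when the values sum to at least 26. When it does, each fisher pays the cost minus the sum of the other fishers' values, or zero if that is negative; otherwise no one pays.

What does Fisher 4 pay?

7

Total value 44 ≥ cost 26, so the project is built.
The other fishers' values sum to 19.
Cost minus that sum is 26 - 19 = 7.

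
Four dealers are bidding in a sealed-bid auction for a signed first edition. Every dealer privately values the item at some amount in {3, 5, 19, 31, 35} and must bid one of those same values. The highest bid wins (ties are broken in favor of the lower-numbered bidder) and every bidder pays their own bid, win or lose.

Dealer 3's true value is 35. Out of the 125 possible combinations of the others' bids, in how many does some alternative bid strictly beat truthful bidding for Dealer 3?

Others bid (3, 3, 3): truth gives 0; bid 5 gives 30 > 0. Violating.
Others bid (3, 3, 5): truth gives 0; bid 5 gives 30 > 0. Violating.
Others bid (3, 3, 19): truth gives 0; bid 19 gives 16 > 0. Violating.
Others bid (3, 3, 31): truth gives 0; bid 31 gives 4 > 0. Violating.
Others bid (3, 3, 35): truth gives 0; no alternative beats it.
Others bid (3, 5, 35): truth gives 0; no alternative beats it.
(Checking all 125 profiles: 81 have a profitable deviation, 44 do not.)

81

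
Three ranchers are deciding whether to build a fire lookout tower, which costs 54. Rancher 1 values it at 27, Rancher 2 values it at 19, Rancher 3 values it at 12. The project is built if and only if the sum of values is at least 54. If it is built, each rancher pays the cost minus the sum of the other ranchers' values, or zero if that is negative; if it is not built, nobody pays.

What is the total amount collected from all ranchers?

Total value 58 ≥ cost 54, so it is built.
Rancher 1: others sum to 31; max(0, 54 - 31) = 23.
Rancher 2: others sum to 39; max(0, 54 - 39) = 15.
Rancher 3: others sum to 46; max(0, 54 - 46) = 8.
Total collected = 23 + 15 + 8 = 46.

46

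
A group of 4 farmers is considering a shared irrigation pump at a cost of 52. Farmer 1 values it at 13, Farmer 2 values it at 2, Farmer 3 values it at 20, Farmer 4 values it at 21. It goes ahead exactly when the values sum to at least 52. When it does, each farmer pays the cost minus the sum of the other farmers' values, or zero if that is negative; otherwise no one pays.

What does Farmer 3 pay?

16

Total value 56 ≥ cost 52, so the project is built.
The other farmers' values sum to 36.
Cost minus that sum is 52 - 36 = 16.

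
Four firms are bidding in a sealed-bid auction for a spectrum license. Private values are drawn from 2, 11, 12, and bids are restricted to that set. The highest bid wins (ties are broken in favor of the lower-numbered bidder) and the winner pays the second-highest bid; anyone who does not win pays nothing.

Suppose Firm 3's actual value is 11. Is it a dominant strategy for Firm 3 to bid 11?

Yes

Check each profile of the others' bids and compare truth against every alternative bid.
Others bid (2, 2, 2): truth gives 9, best alternative gives 9.
Others bid (2, 2, 11): truth gives 0, best alternative gives 0.
Others bid (2, 2, 12): truth gives 0, best alternative gives 0.
Others bid (2, 11, 2): truth gives 0, best alternative gives 0.
Others bid (2, 11, 11): truth gives 0, best alternative gives 0.
Others bid (2, 11, 12): truth gives 0, best alternative gives 0.
(Remaining 21 profiles checked similarly; truth is weakly best in each.)
In every case the truthful bid is at least as good as any alternative, so it is a dominant strategy.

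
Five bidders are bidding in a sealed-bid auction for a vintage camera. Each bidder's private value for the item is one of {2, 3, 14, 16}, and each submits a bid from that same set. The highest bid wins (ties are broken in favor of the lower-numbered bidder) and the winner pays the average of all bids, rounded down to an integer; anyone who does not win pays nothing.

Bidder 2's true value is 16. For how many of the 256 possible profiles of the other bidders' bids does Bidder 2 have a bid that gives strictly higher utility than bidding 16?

Others bid (2, 2, 2, 2): truth gives 12; bid 3 gives 14 > 12. Violating.
Others bid (2, 2, 2, 3): truth gives 11; bid 3 gives 14 > 11. Violating.
Others bid (2, 2, 2, 14): truth gives 9; bid 14 gives 10 > 9. Violating.
Others bid (2, 2, 3, 2): truth gives 11; bid 3 gives 14 > 11. Violating.
Others bid (2, 2, 2, 16): truth gives 9; no alternative beats it.
Others bid (2, 2, 3, 14): truth gives 9; no alternative beats it.
(Checking all 256 profiles: 20 have a profitable deviation, 236 do not.)

20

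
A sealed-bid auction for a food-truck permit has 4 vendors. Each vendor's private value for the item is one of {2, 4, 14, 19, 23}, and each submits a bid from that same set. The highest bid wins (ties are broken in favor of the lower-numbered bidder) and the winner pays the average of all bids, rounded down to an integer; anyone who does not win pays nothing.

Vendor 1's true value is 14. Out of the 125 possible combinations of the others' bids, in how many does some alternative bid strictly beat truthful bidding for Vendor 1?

38

Others bid (2, 2, 2): truth gives 9; bid 2 gives 12 > 9. Violating.
Others bid (2, 2, 4): truth gives 9; bid 4 gives 11 > 9. Violating.
Others bid (2, 2, 19): truth gives 0; bid 19 gives 4 > 0. Violating.
Others bid (2, 2, 23): truth gives 0; bid 23 gives 2 > 0. Violating.
Others bid (2, 2, 14): truth gives 6; no alternative beats it.
Others bid (2, 4, 14): truth gives 6; no alternative beats it.
(Checking all 125 profiles: 38 have a profitable deviation, 87 do not.)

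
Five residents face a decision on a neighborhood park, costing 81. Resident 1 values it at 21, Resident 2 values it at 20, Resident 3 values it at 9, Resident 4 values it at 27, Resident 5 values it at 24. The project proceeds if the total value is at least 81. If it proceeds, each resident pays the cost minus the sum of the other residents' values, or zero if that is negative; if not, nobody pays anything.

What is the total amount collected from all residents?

Total value 101 ≥ cost 81, so it is built.
Resident 1: others sum to 80; max(0, 81 - 80) = 1.
Resident 2: others sum to 81; max(0, 81 - 81) = 0.
Resident 3: others sum to 92; max(0, 81 - 92) = 0.
Resident 4: others sum to 74; max(0, 81 - 74) = 7.
Resident 5: others sum to 77; max(0, 81 - 77) = 4.
Total collected = 1 + 0 + 0 + 7 + 4 = 12.

12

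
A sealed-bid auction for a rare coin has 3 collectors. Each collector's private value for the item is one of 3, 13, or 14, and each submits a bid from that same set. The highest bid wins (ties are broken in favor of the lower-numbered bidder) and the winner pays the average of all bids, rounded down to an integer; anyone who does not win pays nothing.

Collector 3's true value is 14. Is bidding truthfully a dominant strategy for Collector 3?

Yes

Check each profile of the others' bids and compare truth against every alternative bid.
Others bid (3, 13): truth gives 4, best alternative gives 0.
Others bid (13, 3): truth gives 4, best alternative gives 0.
Others bid (13, 13): truth gives 1, best alternative gives 0.
Others bid (3, 3): truth gives 8, best alternative gives 8.
Others bid (3, 14): truth gives 0, best alternative gives 0.
Others bid (13, 14): truth gives 0, best alternative gives 0.
(Remaining 3 profiles checked similarly; truth is weakly best in each.)
In every case the truthful bid is at least as good as any alternative, so it is a dominant strategy.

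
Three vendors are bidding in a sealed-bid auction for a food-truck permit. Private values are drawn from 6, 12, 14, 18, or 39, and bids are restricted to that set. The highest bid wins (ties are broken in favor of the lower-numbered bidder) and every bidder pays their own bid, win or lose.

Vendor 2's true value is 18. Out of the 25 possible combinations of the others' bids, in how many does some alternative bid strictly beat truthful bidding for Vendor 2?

19

Others bid (6, 6): truth gives 0; bid 12 gives 6 > 0. Violating.
Others bid (6, 12): truth gives 0; bid 12 gives 6 > 0. Violating.
Others bid (6, 14): truth gives 0; bid 14 gives 4 > 0. Violating.
Others bid (6, 39): truth gives -18; bid 6 gives -6 > -18. Violating.
Others bid (6, 18): truth gives 0; no alternative beats it.
Others bid (12, 18): truth gives 0; no alternative beats it.
(Checking all 25 profiles: 19 have a profitable deviation, 6 do not.)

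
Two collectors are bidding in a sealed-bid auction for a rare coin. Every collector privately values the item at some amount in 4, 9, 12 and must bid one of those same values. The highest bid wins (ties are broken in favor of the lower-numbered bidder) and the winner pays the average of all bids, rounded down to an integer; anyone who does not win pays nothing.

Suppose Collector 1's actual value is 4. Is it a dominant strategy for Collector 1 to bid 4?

Check each profile of the others' bids and compare truth against every alternative bid.
Others bid (9): truth gives 0, best alternative gives -5.
Others bid (4): truth gives 0, best alternative gives -2.
Others bid (12): truth gives 0, best alternative gives 0.
In every case the truthful bid is at least as good as any alternative, so it is a dominant strategy.

Yes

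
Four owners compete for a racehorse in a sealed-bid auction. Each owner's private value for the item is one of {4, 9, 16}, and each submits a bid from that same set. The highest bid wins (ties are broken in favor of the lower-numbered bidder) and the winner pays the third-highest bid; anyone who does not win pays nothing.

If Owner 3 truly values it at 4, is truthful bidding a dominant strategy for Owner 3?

Yes

Check each profile of the others' bids and compare truth against every alternative bid.
Others bid (4, 4, 4): truth gives 0, best alternative gives 0.
Others bid (4, 4, 9): truth gives 0, best alternative gives 0.
Others bid (4, 4, 16): truth gives 0, best alternative gives 0.
Others bid (4, 9, 4): truth gives 0, best alternative gives 0.
Others bid (4, 9, 9): truth gives 0, best alternative gives 0.
Others bid (4, 9, 16): truth gives 0, best alternative gives 0.
(Remaining 21 profiles checked similarly; truth is weakly best in each.)
In every case the truthful bid is at least as good as any alternative, so it is a dominant strategy.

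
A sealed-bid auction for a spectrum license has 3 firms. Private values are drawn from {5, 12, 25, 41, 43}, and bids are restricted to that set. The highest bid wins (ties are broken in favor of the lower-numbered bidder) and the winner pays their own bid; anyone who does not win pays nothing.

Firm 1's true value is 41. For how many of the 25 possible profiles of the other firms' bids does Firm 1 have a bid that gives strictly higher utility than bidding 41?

9

Others bid (5, 5): truth gives 0; bid 5 gives 36 > 0. Violating.
Others bid (5, 12): truth gives 0; bid 12 gives 29 > 0. Violating.
Others bid (5, 25): truth gives 0; bid 25 gives 16 > 0. Violating.
Others bid (12, 5): truth gives 0; bid 12 gives 29 > 0. Violating.
Others bid (5, 41): truth gives 0; no alternative beats it.
Others bid (5, 43): truth gives 0; no alternative beats it.
(Checking all 25 profiles: 9 have a profitable deviation, 16 do not.)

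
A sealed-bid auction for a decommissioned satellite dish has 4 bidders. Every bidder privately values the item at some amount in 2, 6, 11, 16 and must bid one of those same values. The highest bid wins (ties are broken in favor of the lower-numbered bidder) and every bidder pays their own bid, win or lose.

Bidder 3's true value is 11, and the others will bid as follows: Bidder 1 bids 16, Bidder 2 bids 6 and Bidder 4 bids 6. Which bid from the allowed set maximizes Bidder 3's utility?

Bid 2: loses but pays 2, utility -2.
Bid 6: loses but pays 6, utility -6.
Bid 11: loses but pays 11, utility -11.
Bid 16: loses but pays 16, utility -16.
The best choice is 2 with utility -2.

2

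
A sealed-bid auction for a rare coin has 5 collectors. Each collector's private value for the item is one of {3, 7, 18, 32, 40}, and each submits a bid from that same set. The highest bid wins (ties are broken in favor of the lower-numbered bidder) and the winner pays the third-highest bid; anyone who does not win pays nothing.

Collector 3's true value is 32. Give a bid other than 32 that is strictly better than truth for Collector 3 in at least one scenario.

Suppose Collector 1 bids 3, Collector 2 bids 3, Collector 4 bids 3 and Collector 5 bids 40.
Bid 32: loses, pays 0, utility 0.
Bid 40: wins, pays 3, utility 32 - 3 = 29.
So bidding 40 beats truth here (29 > 0).

40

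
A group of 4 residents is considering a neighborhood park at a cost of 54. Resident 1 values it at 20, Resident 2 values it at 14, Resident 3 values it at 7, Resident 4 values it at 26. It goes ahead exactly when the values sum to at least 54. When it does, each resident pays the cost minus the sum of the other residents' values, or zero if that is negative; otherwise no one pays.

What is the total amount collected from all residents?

21

Total value 67 ≥ cost 54, so it is built.
Resident 1: others sum to 47; max(0, 54 - 47) = 7.
Resident 2: others sum to 53; max(0, 54 - 53) = 1.
Resident 3: others sum to 60; max(0, 54 - 60) = 0.
Resident 4: others sum to 41; max(0, 54 - 41) = 13.
Total collected = 7 + 1 + 0 + 13 = 21.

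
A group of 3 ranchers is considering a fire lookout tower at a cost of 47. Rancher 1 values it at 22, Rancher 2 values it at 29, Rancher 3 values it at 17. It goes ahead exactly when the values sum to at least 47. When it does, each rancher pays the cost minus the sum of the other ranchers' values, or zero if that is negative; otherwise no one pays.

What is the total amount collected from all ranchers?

Total value 68 ≥ cost 47, so it is built.
Rancher 1: others sum to 46; max(0, 47 - 46) = 1.
Rancher 2: others sum to 39; max(0, 47 - 39) = 8.
Rancher 3: others sum to 51; max(0, 47 - 51) = 0.
Total collected = 1 + 8 + 0 = 9.

9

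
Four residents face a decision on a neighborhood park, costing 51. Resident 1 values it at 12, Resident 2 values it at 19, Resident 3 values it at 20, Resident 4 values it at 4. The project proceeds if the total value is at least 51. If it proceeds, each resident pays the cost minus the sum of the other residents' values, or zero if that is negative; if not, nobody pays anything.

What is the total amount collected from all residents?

39

Total value 55 ≥ cost 51, so it is built.
Resident 1: others sum to 43; max(0, 51 - 43) = 8.
Resident 2: others sum to 36; max(0, 51 - 36) = 15.
Resident 3: others sum to 35; max(0, 51 - 35) = 16.
Resident 4: others sum to 51; max(0, 51 - 51) = 0.
Total collected = 8 + 15 + 16 + 0 = 39.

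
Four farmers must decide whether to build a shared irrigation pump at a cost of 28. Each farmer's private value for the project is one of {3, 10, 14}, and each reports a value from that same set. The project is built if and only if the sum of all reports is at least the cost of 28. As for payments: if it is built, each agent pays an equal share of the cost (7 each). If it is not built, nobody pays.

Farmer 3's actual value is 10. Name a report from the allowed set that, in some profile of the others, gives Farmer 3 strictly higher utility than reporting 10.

Suppose Farmer 1 reports 3, Farmer 2 reports 3 and Farmer 4 reports 10.
Report 10: project not built, utility 0.
Report 14: project built, pays 7, utility 10 - 7 = 3.
So reporting 14 beats truth here (3 > 0).

14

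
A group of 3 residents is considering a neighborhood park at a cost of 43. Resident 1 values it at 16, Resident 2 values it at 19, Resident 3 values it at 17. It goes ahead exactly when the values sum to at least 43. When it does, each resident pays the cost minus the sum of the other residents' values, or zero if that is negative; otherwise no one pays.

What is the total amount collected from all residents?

Total value 52 ≥ cost 43, so it is built.
Resident 1: others sum to 36; max(0, 43 - 36) = 7.
Resident 2: others sum to 33; max(0, 43 - 33) = 10.
Resident 3: others sum to 35; max(0, 43 - 35) = 8.
Total collected = 7 + 10 + 8 = 25.

25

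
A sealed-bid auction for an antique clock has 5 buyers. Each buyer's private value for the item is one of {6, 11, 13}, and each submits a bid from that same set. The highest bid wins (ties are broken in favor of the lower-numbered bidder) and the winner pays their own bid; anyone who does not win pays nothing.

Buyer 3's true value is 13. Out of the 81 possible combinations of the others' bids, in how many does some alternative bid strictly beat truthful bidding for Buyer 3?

4

Others bid (6, 6, 6, 6): truth gives 0; bid 11 gives 2 > 0. Violating.
Others bid (6, 6, 6, 11): truth gives 0; bid 11 gives 2 > 0. Violating.
Others bid (6, 6, 11, 6): truth gives 0; bid 11 gives 2 > 0. Violating.
Others bid (6, 6, 11, 11): truth gives 0; bid 11 gives 2 > 0. Violating.
Others bid (6, 6, 6, 13): truth gives 0; no alternative beats it.
Others bid (6, 6, 11, 13): truth gives 0; no alternative beats it.
(Checking all 81 profiles: 4 have a profitable deviation, 77 do not.)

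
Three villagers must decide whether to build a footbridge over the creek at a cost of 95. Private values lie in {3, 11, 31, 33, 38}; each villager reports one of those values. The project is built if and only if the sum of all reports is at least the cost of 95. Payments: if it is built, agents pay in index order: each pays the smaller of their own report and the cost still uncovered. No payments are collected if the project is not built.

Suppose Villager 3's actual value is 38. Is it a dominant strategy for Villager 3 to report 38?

Check each profile of the others' reports and compare truth against every alternative report.
Others report (38, 38): truth gives 19, best alternative gives 19.
Others report (33, 38): truth gives 14, best alternative gives 14.
Others report (38, 33): truth gives 14, best alternative gives 14.
Others report (31, 38): truth gives 12, best alternative gives 12.
Others report (38, 31): truth gives 12, best alternative gives 12.
Others report (33, 33): truth gives 9, best alternative gives 9.
(Remaining 19 profiles checked similarly; truth is weakly best in each.)
In every case the truthful report is at least as good as any alternative, so it is a dominant strategy.

Yes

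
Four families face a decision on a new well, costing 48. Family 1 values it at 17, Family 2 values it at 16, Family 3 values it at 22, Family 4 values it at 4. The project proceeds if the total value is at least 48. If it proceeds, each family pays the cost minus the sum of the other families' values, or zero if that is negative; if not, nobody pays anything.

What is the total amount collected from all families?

22

Total value 59 ≥ cost 48, so it is built.
Family 1: others sum to 42; max(0, 48 - 42) = 6.
Family 2: others sum to 43; max(0, 48 - 43) = 5.
Family 3: others sum to 37; max(0, 48 - 37) = 11.
Family 4: others sum to 55; max(0, 48 - 55) = 0.
Total collected = 6 + 5 + 11 + 0 = 22.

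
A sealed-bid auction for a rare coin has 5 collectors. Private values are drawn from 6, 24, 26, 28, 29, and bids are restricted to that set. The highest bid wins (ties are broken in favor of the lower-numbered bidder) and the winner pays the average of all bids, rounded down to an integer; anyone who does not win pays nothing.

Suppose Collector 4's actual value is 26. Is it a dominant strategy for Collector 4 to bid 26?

No

Consider the case where Collector 1 bids 6, Collector 2 bids 6, Collector 3 bids 6 and Collector 5 bids 6.
Truthful bid 26: wins, pays 10, utility 26 - 10 = 16.
Bid 24 instead: wins, pays 9, utility 26 - 9 = 17.
Since 17 > 16, bidding 24 is strictly better here, so truthful bidding is not dominant.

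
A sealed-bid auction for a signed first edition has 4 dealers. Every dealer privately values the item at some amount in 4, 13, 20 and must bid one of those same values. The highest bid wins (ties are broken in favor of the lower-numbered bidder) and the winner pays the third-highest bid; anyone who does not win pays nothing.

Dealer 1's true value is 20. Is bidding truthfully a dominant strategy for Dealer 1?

Yes

Check each profile of the others' bids and compare truth against every alternative bid.
Others bid (4, 4, 20): truth gives 16, best alternative gives 0.
Others bid (4, 20, 4): truth gives 16, best alternative gives 0.
Others bid (20, 4, 4): truth gives 16, best alternative gives 0.
Others bid (4, 13, 20): truth gives 7, best alternative gives 0.
Others bid (4, 20, 13): truth gives 7, best alternative gives 0.
Others bid (13, 4, 20): truth gives 7, best alternative gives 0.
(Remaining 21 profiles checked similarly; truth is weakly best in each.)
In every case the truthful bid is at least as good as any alternative, so it is a dominant strategy.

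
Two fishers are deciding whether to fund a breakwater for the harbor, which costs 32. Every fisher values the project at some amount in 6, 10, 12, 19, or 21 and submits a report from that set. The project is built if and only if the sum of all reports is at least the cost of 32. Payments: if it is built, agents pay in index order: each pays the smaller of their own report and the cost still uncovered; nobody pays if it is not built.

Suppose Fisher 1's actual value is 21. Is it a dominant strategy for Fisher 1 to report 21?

Consider the case where Fisher 2 reports 19.
Truthful report 21: project built, pays 21, utility 21 - 21 = 0.
Report 19 instead: project built, pays 19, utility 21 - 19 = 2.
Since 2 > 0, reporting 19 is strictly better here, so truthful reporting is not dominant.

No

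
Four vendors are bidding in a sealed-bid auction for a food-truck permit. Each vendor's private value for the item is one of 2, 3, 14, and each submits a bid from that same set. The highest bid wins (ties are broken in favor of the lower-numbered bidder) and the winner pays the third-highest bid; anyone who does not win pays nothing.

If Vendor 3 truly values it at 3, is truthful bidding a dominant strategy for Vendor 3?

Consider the case where Vendor 1 bids 2, Vendor 2 bids 2 and Vendor 4 bids 14.
Truthful bid 3: loses, pays 0, utility 0.
Bid 14 instead: wins, pays 2, utility 3 - 2 = 1.
Since 1 > 0, bidding 14 is strictly better here, so truthful bidding is not dominant.

No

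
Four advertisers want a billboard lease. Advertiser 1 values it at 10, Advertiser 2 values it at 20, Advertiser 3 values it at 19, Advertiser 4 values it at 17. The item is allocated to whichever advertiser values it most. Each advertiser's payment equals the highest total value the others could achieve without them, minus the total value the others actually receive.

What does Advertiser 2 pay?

Advertiser 2 has the highest value and receives the item.
Without Advertiser 2, the item would go to the next-highest value, 19, so the others could achieve 19.
With Advertiser 2 present and winning, the others receive nothing, so their total is 0.
Payment = 19 - 0 = 19.

19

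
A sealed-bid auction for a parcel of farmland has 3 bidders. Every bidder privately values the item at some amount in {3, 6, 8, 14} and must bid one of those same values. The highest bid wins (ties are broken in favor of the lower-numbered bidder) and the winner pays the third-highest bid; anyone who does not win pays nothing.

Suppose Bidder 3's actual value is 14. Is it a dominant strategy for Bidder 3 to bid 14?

Check each profile of the others' bids and compare truth against every alternative bid.
Others bid (3, 8): truth gives 11, best alternative gives 0.
Others bid (8, 3): truth gives 11, best alternative gives 0.
Others bid (6, 8): truth gives 8, best alternative gives 0.
Others bid (8, 6): truth gives 8, best alternative gives 0.
Others bid (8, 8): truth gives 6, best alternative gives 0.
Others bid (3, 3): truth gives 11, best alternative gives 11.
(Remaining 10 profiles checked similarly; truth is weakly best in each.)
In every case the truthful bid is at least as good as any alternative, so it is a dominant strategy.

Yes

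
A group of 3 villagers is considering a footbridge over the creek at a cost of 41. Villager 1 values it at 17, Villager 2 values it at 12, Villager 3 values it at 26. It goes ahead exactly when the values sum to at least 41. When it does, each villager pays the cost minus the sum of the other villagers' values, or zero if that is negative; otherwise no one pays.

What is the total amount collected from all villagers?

Total value 55 ≥ cost 41, so it is built.
Villager 1: others sum to 38; max(0, 41 - 38) = 3.
Villager 2: others sum to 43; max(0, 41 - 43) = 0.
Villager 3: others sum to 29; max(0, 41 - 29) = 12.
Total collected = 3 + 0 + 12 = 15.

15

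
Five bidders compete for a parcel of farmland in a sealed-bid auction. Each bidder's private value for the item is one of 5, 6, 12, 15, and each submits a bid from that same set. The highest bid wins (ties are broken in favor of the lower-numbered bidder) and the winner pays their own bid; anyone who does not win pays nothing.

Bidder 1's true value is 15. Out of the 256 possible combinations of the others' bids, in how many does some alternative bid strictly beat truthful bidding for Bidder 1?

Others bid (5, 5, 5, 5): truth gives 0; bid 5 gives 10 > 0. Violating.
Others bid (5, 5, 5, 6): truth gives 0; bid 6 gives 9 > 0. Violating.
Others bid (5, 5, 5, 12): truth gives 0; bid 12 gives 3 > 0. Violating.
Others bid (5, 5, 6, 5): truth gives 0; bid 6 gives 9 > 0. Violating.
Others bid (5, 5, 5, 15): truth gives 0; no alternative beats it.
Others bid (5, 5, 6, 15): truth gives 0; no alternative beats it.
(Checking all 256 profiles: 81 have a profitable deviation, 175 do not.)

81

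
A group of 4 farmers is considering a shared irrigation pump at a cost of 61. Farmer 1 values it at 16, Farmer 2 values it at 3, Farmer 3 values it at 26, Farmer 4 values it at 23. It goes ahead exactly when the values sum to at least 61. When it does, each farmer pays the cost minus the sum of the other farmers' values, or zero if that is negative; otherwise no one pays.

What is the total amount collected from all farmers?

44

Total value 68 ≥ cost 61, so it is built.
Farmer 1: others sum to 52; max(0, 61 - 52) = 9.
Farmer 2: others sum to 65; max(0, 61 - 65) = 0.
Farmer 3: others sum to 42; max(0, 61 - 42) = 19.
Farmer 4: others sum to 45; max(0, 61 - 45) = 16.
Total collected = 9 + 0 + 19 + 16 = 44.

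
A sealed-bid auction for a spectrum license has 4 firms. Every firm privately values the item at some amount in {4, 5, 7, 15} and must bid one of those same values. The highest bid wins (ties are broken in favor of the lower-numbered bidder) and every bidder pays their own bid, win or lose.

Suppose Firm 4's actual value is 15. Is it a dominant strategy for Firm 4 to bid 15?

Consider the case where Firm 1 bids 4, Firm 2 bids 4 and Firm 3 bids 4.
Truthful bid 15: wins, pays 15, utility 15 - 15 = 0.
Bid 5 instead: wins, pays 5, utility 15 - 5 = 10.
Since 10 > 0, bidding 5 is strictly better here, so truthful bidding is not dominant.

No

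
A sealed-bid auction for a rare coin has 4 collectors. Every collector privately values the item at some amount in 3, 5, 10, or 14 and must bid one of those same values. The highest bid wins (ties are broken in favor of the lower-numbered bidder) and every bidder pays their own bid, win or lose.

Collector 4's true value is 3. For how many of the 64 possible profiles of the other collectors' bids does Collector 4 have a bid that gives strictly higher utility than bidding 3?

1

Others bid (3, 3, 3): truth gives -3; bid 5 gives -2 > -3. Violating.
Others bid (3, 3, 5): truth gives -3; no alternative beats it.
Others bid (3, 3, 10): truth gives -3; no alternative beats it.
(Checking all 64 profiles: 1 has a profitable deviation, 63 do not.)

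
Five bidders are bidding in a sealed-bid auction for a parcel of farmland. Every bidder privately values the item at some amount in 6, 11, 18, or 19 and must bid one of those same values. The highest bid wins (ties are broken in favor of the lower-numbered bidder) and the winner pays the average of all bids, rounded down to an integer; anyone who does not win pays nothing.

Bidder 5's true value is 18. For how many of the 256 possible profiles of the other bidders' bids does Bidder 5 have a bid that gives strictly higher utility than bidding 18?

Others bid (6, 6, 6, 6): truth gives 10; bid 11 gives 11 > 10. Violating.
Others bid (6, 6, 6, 18): truth gives 0; bid 19 gives 7 > 0. Violating.
Others bid (6, 6, 11, 18): truth gives 0; bid 19 gives 6 > 0. Violating.
Others bid (6, 6, 18, 6): truth gives 0; bid 19 gives 7 > 0. Violating.
Others bid (6, 6, 6, 11): truth gives 9; no alternative beats it.
Others bid (6, 6, 6, 19): truth gives 0; no alternative beats it.
(Checking all 256 profiles: 65 have a profitable deviation, 191 do not.)

65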